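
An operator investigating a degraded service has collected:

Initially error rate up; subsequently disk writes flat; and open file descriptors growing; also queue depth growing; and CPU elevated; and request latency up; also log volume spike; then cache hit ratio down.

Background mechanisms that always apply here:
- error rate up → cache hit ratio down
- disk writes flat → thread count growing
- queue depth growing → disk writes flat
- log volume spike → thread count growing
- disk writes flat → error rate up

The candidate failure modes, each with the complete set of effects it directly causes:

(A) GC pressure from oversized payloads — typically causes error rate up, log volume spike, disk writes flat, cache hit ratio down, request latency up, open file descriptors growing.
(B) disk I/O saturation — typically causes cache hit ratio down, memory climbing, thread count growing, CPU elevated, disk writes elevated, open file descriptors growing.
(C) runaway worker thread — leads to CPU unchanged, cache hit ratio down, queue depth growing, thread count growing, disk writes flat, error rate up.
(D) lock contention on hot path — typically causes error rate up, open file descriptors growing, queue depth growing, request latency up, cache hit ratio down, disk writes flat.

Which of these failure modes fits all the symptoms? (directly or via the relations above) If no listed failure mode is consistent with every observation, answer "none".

none

Checking each candidate against the observations:
(A) GC pressure from oversized payloads — does not account for queue depth growing, CPU elevated
(B) disk I/O saturation — error rate up -; disk writes flat -; open file descriptors growing +; queue depth growing -; CPU elevated +; request latency up -; log volume spike -; cache hit ratio down +
(C) runaway worker thread — fails on open file descriptors growing, CPU elevated, request latency up, log volume spike (predicts CPU unchanged, not CPU elevated)
(D) lock contention on hot path — error rate up +; disk writes flat +; open file descriptors growing +; queue depth growing +; CPU elevated -; request latency up +; log volume spike -; cache hit ratio down +
No candidate is consistent with all observations.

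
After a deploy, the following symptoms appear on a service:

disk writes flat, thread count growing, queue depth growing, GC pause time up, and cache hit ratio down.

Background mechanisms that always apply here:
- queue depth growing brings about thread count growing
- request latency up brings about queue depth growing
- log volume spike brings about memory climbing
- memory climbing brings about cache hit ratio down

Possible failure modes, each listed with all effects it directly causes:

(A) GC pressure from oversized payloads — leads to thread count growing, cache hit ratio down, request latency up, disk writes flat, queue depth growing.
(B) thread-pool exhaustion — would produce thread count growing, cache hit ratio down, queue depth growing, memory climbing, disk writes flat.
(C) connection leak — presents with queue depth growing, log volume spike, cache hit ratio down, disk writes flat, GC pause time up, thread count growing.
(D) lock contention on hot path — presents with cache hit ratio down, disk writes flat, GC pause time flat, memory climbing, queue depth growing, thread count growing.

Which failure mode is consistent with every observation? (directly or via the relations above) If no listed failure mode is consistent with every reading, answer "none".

C

For each candidate, compare predicted effects to what was observed:
(A) GC pressure from oversized payloads — does not account for GC pause time up
(B) thread-pool exhaustion — does not account for GC pause time up
(C) connection leak — disk writes flat ✓; thread count growing ✓; queue depth growing ✓; GC pause time up ✓; cache hit ratio down ✓
(D) lock contention on hot path — disk writes flat ✓; thread count growing ✓; queue depth growing ✓; GC pause time up ✗; cache hit ratio down ✓
(C) alone accounts for all the evidence.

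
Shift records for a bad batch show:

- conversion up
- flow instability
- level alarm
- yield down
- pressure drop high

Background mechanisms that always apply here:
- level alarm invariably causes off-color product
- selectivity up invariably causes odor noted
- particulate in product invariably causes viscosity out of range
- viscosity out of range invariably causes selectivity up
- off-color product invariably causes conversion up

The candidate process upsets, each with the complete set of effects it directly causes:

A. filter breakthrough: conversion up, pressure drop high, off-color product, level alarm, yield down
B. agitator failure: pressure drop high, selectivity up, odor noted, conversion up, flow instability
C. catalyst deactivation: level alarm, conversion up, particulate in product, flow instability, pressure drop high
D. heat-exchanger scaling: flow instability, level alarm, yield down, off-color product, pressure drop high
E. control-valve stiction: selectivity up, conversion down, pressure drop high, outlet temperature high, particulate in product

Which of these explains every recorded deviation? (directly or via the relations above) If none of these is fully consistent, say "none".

D

For each candidate, compare predicted effects to what was observed:
(A) filter breakthrough — conversion up match; flow instability miss; level alarm match; yield down match; pressure drop high match
(B) agitator failure — does not account for level alarm, yield down
(C) catalyst deactivation — conversion up match; flow instability match; level alarm match; yield down miss; pressure drop high match
(D) heat-exchanger scaling — conversion up match (by off-color product → conversion up); flow instability match; level alarm match; yield down match; pressure drop high match
(E) control-valve stiction — fails on conversion up, flow instability, level alarm, yield down (predicts conversion down, not conversion up)
(D) alone accounts for all the evidence.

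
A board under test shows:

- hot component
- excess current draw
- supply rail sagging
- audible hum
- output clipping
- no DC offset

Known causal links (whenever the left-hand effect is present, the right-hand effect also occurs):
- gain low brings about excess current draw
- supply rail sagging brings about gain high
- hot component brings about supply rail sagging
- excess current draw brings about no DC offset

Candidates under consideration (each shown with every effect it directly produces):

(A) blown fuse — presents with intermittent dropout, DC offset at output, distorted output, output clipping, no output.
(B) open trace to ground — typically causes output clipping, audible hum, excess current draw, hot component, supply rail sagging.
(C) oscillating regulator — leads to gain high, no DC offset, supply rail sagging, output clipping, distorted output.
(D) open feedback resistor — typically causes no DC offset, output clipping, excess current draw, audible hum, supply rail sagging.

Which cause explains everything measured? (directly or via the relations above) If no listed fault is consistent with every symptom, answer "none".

Per-candidate check:
(A) blown fuse — hot component -; excess current draw -; supply rail sagging -; audible hum -; output clipping +; no DC offset -
(B) open trace to ground — accounts for every observation (no DC offset via excess current draw → no DC offset)
(C) oscillating regulator — hot component -; excess current draw -; supply rail sagging +; audible hum -; output clipping +; no DC offset +
(D) open feedback resistor — does not account for hot component
Only (B) is consistent with every observation.

B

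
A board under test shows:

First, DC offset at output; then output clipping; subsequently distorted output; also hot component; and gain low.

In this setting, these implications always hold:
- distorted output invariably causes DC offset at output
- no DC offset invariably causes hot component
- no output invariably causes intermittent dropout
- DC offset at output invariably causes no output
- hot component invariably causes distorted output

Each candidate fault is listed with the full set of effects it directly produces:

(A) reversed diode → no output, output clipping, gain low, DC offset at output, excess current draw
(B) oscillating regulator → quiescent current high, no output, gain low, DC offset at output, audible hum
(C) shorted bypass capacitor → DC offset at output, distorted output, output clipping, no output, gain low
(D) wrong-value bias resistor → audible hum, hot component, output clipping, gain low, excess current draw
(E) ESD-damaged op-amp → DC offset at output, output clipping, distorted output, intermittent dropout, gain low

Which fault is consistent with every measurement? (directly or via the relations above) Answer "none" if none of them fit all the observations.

Per-candidate check:
(A) reversed diode — DC offset at output yes; output clipping yes; distorted output NO; hot component NO; gain low yes
(B) oscillating regulator — DC offset at output yes; output clipping NO; distorted output NO; hot component NO; gain low yes
(C) shorted bypass capacitor — DC offset at output yes; output clipping yes; distorted output yes; hot component NO; gain low yes
(D) wrong-value bias resistor — DC offset at output yes (through hot component → distorted output → DC offset at output); output clipping yes; distorted output yes (through hot component → distorted output); hot component yes; gain low yes
(E) ESD-damaged op-amp — does not account for hot component
(D) is the only candidate with no mismatches.

D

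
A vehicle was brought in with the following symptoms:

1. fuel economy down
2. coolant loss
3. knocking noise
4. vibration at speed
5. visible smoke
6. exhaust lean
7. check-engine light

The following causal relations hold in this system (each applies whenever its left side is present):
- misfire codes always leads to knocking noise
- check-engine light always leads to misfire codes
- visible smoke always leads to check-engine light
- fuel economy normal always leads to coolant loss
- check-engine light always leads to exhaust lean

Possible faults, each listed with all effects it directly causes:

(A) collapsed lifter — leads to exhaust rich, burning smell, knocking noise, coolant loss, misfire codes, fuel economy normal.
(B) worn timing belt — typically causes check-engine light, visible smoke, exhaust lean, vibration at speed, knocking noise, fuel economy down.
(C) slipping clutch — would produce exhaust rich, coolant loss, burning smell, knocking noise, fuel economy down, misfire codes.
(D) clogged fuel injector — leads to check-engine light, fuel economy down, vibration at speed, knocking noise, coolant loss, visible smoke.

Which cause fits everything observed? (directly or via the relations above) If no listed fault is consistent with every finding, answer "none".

D

For each candidate, compare predicted effects to what was observed:
(A) collapsed lifter — fails on fuel economy down, vibration at speed, visible smoke, exhaust lean, check-engine light (predicts fuel economy normal, not fuel economy down; predicts exhaust rich, not exhaust lean)
(B) worn timing belt — does not account for coolant loss
(C) slipping clutch — fails on vibration at speed, visible smoke, exhaust lean, check-engine light (predicts exhaust rich, not exhaust lean)
(D) clogged fuel injector — accounts for every observation (exhaust lean via check-engine light → exhaust lean)
Only (D) is consistent with every observation.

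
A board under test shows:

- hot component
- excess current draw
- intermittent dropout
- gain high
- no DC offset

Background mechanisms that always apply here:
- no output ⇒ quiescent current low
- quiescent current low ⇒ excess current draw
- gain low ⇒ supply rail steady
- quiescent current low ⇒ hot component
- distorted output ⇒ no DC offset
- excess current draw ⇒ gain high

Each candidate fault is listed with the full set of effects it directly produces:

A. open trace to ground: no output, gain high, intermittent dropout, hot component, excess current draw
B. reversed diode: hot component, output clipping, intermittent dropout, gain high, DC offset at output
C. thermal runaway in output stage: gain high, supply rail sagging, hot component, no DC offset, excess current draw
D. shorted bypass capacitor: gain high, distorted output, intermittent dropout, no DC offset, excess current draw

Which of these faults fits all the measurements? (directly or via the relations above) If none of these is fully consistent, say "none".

Per-candidate check:
(A) open trace to ground — does not account for no DC offset
(B) reversed diode — hot component yes; excess current draw NO; intermittent dropout yes; gain high yes; no DC offset NO
(C) thermal runaway in output stage — hot component yes; excess current draw yes; intermittent dropout NO; gain high yes; no DC offset yes
(D) shorted bypass capacitor — hot component NO; excess current draw yes; intermittent dropout yes; gain high yes; no DC offset yes
None of the listed candidates fits everything.

none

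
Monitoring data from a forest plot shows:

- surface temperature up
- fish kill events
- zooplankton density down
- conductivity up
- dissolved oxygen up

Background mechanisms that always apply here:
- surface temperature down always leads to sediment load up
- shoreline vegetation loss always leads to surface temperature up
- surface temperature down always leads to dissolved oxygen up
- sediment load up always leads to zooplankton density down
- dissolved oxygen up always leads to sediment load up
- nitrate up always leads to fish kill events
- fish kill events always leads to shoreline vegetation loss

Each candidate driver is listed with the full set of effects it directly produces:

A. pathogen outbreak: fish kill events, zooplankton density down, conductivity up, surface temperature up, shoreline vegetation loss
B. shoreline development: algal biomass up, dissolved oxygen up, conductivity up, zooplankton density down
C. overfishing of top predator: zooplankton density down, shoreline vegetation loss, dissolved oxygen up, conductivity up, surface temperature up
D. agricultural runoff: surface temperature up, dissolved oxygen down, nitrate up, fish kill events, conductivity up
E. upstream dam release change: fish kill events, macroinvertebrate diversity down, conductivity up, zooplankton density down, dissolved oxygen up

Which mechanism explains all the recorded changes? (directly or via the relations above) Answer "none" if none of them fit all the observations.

E

Per-candidate check:
(A) pathogen outbreak — surface temperature up match; fish kill events match; zooplankton density down match; conductivity up match; dissolved oxygen up miss
(B) shoreline development — surface temperature up miss; fish kill events miss; zooplankton density down match; conductivity up match; dissolved oxygen up match
(C) overfishing of top predator — does not account for fish kill events
(D) agricultural runoff — surface temperature up match; fish kill events match; zooplankton density down miss; conductivity up match; dissolved oxygen up miss
(E) upstream dam release change — surface temperature up match (via fish kill events → shoreline vegetation loss → surface temperature up); fish kill events match; zooplankton density down match; conductivity up match; dissolved oxygen up match
(E) is the only candidate with no mismatches.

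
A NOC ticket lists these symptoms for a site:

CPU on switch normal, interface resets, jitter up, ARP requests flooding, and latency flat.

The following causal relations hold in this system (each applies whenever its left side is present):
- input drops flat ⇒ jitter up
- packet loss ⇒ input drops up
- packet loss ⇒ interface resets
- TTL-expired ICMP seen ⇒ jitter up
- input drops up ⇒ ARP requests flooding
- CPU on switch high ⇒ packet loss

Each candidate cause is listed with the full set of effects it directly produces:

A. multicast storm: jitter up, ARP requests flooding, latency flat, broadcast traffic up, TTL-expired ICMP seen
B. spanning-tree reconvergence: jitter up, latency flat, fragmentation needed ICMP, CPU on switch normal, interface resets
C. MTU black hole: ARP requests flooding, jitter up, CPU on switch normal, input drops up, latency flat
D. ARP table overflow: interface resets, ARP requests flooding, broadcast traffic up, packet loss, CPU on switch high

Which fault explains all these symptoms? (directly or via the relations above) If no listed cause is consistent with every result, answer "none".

Checking each candidate against the observations:
(A) multicast storm — CPU on switch normal -; interface resets -; jitter up +; ARP requests flooding +; latency flat +
(B) spanning-tree reconvergence — does not account for ARP requests flooding
(C) MTU black hole — does not account for interface resets
(D) ARP table overflow — fails on CPU on switch normal, jitter up, latency flat (predicts CPU on switch high, not CPU on switch normal)
No candidate is consistent with all observations.

none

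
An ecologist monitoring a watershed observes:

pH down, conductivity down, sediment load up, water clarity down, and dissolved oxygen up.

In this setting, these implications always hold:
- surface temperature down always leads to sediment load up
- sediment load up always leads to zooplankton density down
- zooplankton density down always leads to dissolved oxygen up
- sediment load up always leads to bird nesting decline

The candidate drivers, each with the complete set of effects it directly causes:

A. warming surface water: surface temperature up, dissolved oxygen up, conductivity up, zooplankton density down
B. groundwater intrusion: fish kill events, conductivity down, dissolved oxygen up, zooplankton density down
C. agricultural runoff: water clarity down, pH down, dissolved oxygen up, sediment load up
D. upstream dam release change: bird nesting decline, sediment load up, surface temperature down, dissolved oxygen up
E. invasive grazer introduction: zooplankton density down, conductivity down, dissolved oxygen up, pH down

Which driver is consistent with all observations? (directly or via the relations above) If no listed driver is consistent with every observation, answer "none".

For each candidate, compare predicted effects to what was observed:
(A) warming surface water — fails on pH down, conductivity down, sediment load up, water clarity down (predicts conductivity up, not conductivity down)
(B) groundwater intrusion — does not account for pH down, sediment load up, water clarity down
(C) agricultural runoff — does not account for conductivity down
(D) upstream dam release change — does not account for pH down, conductivity down, water clarity down
(E) invasive grazer introduction — pH down +; conductivity down +; sediment load up -; water clarity down -; dissolved oxygen up +
None of the listed candidates fits everything.

none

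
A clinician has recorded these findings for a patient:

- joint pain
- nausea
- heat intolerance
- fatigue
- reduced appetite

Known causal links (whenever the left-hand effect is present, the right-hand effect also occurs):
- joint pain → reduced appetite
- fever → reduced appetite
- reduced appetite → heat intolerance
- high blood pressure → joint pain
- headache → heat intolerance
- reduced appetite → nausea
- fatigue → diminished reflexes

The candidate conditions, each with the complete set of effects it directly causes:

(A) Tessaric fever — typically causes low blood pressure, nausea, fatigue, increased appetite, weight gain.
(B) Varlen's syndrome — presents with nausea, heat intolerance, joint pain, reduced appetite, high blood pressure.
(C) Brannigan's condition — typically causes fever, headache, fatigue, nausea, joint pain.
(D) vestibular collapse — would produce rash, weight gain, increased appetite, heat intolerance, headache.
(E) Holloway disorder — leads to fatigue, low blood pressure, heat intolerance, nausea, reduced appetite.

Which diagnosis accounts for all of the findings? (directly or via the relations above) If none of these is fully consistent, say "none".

C

Checking each candidate against the observations:
(A) Tessaric fever — fails on joint pain, heat intolerance, reduced appetite (predicts increased appetite, not reduced appetite)
(B) Varlen's syndrome — does not account for fatigue
(C) Brannigan's condition — accounts for every observation (heat intolerance through headache → heat intolerance)
(D) vestibular collapse — fails on joint pain, nausea, fatigue, reduced appetite (predicts increased appetite, not reduced appetite)
(E) Holloway disorder — does not account for joint pain
(C) is the only candidate with no mismatches.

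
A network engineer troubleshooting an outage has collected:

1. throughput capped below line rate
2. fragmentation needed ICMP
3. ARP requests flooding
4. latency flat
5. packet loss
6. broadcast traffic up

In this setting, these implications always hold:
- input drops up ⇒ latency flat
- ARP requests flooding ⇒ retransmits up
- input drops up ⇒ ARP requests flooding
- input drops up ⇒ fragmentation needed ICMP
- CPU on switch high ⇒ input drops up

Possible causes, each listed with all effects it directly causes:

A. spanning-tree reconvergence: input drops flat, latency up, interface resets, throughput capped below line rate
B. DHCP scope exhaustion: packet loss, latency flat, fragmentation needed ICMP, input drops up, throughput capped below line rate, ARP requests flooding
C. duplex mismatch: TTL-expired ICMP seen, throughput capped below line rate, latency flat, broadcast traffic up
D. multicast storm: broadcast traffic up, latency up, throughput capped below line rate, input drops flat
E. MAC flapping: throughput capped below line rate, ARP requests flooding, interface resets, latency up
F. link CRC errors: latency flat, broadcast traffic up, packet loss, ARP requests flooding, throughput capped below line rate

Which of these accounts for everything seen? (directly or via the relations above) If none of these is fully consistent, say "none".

none

Per-candidate check:
(A) spanning-tree reconvergence — fails on fragmentation needed ICMP, ARP requests flooding, latency flat, packet loss, broadcast traffic up (predicts latency up, not latency flat)
(B) DHCP scope exhaustion — throughput capped below line rate +; fragmentation needed ICMP +; ARP requests flooding +; latency flat +; packet loss +; broadcast traffic up -
(C) duplex mismatch — throughput capped below line rate +; fragmentation needed ICMP -; ARP requests flooding -; latency flat +; packet loss -; broadcast traffic up +
(D) multicast storm — throughput capped below line rate +; fragmentation needed ICMP -; ARP requests flooding -; latency flat -; packet loss -; broadcast traffic up +
(E) MAC flapping — throughput capped below line rate +; fragmentation needed ICMP -; ARP requests flooding +; latency flat -; packet loss -; broadcast traffic up -
(F) link CRC errors — throughput capped below line rate +; fragmentation needed ICMP -; ARP requests flooding +; latency flat +; packet loss +; broadcast traffic up +
Every candidate fails on at least one observation.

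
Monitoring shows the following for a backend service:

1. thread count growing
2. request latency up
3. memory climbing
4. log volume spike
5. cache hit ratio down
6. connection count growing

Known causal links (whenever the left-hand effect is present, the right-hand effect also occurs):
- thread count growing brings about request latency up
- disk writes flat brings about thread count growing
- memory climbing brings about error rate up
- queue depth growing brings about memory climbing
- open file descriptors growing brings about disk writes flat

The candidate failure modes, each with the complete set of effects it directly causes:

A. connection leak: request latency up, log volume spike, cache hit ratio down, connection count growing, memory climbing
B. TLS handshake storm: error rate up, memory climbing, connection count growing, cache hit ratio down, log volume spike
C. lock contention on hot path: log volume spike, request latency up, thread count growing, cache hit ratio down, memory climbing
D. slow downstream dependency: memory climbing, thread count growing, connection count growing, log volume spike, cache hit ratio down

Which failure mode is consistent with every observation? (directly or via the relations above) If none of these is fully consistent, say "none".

D

For each candidate, compare predicted effects to what was observed:
(A) connection leak — thread count growing miss; request latency up match; memory climbing match; log volume spike match; cache hit ratio down match; connection count growing match
(B) TLS handshake storm — does not account for thread count growing, request latency up
(C) lock contention on hot path — thread count growing match; request latency up match; memory climbing match; log volume spike match; cache hit ratio down match; connection count growing miss
(D) slow downstream dependency — accounts for every observation (request latency up through thread count growing → request latency up)
(D) is the only candidate with no mismatches.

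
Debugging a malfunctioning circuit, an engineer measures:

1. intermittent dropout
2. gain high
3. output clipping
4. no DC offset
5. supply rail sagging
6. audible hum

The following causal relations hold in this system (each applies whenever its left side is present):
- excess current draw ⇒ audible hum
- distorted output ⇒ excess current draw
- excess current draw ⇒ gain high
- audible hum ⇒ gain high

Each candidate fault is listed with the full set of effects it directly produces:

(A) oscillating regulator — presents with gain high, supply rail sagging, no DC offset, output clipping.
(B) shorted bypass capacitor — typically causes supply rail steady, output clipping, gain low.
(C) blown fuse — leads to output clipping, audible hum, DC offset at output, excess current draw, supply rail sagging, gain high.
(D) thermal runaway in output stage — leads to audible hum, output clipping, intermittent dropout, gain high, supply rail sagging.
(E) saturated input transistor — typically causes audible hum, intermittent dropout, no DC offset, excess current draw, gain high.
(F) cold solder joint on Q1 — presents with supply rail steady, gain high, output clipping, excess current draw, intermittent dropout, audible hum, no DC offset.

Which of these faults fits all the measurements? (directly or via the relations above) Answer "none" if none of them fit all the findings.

none

For each candidate, compare predicted effects to what was observed:
(A) oscillating regulator — intermittent dropout -; gain high +; output clipping +; no DC offset +; supply rail sagging +; audible hum -
(B) shorted bypass capacitor — fails on intermittent dropout, gain high, no DC offset, supply rail sagging, audible hum (predicts gain low, not gain high; predicts supply rail steady, not supply rail sagging)
(C) blown fuse — fails on intermittent dropout, no DC offset (predicts DC offset at output, not no DC offset)
(D) thermal runaway in output stage — intermittent dropout +; gain high +; output clipping +; no DC offset -; supply rail sagging +; audible hum +
(E) saturated input transistor — intermittent dropout +; gain high +; output clipping -; no DC offset +; supply rail sagging -; audible hum +
(F) cold solder joint on Q1 — fails on supply rail sagging (predicts supply rail steady, not supply rail sagging)
Every candidate fails on at least one observation.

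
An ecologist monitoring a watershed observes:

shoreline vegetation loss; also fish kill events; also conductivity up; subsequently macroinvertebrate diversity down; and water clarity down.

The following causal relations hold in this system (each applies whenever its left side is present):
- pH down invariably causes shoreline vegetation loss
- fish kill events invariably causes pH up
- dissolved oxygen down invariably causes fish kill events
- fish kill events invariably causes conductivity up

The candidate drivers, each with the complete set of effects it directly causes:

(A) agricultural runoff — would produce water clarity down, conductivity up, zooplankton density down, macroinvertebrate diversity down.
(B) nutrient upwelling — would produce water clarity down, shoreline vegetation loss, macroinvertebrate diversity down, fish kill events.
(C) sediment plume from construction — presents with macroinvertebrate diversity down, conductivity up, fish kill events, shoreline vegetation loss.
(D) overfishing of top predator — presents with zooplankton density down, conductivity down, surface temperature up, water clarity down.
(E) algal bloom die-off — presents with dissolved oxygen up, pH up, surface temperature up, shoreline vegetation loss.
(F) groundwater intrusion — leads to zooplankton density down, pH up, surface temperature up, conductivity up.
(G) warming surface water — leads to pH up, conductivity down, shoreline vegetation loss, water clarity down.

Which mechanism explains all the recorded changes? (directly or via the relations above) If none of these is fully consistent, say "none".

B

Checking each candidate against the observations:
(A) agricultural runoff — shoreline vegetation loss ✗; fish kill events ✗; conductivity up ✓; macroinvertebrate diversity down ✓; water clarity down ✓
(B) nutrient upwelling — shoreline vegetation loss ✓; fish kill events ✓; conductivity up ✓ (through fish kill events → conductivity up); macroinvertebrate diversity down ✓; water clarity down ✓
(C) sediment plume from construction — does not account for water clarity down
(D) overfishing of top predator — fails on shoreline vegetation loss, fish kill events, conductivity up, macroinvertebrate diversity down (predicts conductivity down, not conductivity up)
(E) algal bloom die-off — does not account for fish kill events, conductivity up, macroinvertebrate diversity down, water clarity down
(F) groundwater intrusion — does not account for shoreline vegetation loss, fish kill events, macroinvertebrate diversity down, water clarity down
(G) warming surface water — fails on fish kill events, conductivity up, macroinvertebrate diversity down (predicts conductivity down, not conductivity up)
Only (B) is consistent with every observation.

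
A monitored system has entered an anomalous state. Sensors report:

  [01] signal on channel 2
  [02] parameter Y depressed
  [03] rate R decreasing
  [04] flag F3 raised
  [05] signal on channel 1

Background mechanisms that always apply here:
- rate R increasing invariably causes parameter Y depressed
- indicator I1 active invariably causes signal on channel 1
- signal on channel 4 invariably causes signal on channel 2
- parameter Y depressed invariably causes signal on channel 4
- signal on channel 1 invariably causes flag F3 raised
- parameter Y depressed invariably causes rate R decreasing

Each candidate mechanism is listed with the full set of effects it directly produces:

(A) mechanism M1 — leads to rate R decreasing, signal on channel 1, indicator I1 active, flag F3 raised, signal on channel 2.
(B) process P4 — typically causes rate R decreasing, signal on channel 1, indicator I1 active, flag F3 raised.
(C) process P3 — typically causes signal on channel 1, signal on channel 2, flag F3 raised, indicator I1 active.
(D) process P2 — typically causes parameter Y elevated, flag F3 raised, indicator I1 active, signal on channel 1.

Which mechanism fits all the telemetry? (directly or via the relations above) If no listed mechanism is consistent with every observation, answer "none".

none

Testing each hypothesis:
(A) mechanism M1 — signal on channel 2 match; parameter Y depressed miss; rate R decreasing match; flag F3 raised match; signal on channel 1 match
(B) process P4 — does not account for signal on channel 2, parameter Y depressed
(C) process P3 — signal on channel 2 match; parameter Y depressed miss; rate R decreasing miss; flag F3 raised match; signal on channel 1 match
(D) process P2 — signal on channel 2 miss; parameter Y depressed miss; rate R decreasing miss; flag F3 raised match; signal on channel 1 match
Every candidate fails on at least one observation.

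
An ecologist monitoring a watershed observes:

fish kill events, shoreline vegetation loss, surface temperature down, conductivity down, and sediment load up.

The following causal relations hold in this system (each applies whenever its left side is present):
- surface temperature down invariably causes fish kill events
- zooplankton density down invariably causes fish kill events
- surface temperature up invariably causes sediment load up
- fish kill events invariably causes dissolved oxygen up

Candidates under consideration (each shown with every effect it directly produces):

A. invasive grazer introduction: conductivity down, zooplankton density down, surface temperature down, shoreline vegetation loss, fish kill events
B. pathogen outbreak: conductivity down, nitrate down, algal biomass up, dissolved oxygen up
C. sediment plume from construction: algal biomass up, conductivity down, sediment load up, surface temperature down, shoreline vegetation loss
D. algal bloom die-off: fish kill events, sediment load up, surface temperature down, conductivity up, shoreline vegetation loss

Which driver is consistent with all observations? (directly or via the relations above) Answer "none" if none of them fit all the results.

Testing each hypothesis:
(A) invasive grazer introduction — fish kill events ✓; shoreline vegetation loss ✓; surface temperature down ✓; conductivity down ✓; sediment load up ✗
(B) pathogen outbreak — fish kill events ✗; shoreline vegetation loss ✗; surface temperature down ✗; conductivity down ✓; sediment load up ✗
(C) sediment plume from construction — accounts for every observation (fish kill events through surface temperature down → fish kill events)
(D) algal bloom die-off — fails on conductivity down (predicts conductivity up, not conductivity down)
Only (C) is consistent with every observation.

C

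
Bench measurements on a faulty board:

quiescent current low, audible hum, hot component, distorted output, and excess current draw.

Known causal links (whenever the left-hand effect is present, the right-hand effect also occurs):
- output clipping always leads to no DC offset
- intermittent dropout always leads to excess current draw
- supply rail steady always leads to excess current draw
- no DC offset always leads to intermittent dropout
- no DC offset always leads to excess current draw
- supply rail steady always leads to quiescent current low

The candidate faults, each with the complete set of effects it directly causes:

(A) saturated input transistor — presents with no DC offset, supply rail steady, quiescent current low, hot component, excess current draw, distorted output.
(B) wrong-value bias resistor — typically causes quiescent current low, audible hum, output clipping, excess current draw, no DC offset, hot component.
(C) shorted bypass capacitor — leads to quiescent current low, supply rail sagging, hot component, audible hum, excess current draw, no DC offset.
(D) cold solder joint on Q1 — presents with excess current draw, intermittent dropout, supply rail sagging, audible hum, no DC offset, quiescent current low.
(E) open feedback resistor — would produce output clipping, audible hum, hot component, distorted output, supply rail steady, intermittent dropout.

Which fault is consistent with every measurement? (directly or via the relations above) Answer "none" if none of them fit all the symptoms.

E

For each candidate, compare predicted effects to what was observed:
(A) saturated input transistor — quiescent current low +; audible hum -; hot component +; distorted output +; excess current draw +
(B) wrong-value bias resistor — does not account for distorted output
(C) shorted bypass capacitor — does not account for distorted output
(D) cold solder joint on Q1 — does not account for hot component, distorted output
(E) open feedback resistor — quiescent current low + (via supply rail steady → quiescent current low); audible hum +; hot component +; distorted output +; excess current draw + (via supply rail steady → excess current draw)
(E) is the only candidate with no mismatches.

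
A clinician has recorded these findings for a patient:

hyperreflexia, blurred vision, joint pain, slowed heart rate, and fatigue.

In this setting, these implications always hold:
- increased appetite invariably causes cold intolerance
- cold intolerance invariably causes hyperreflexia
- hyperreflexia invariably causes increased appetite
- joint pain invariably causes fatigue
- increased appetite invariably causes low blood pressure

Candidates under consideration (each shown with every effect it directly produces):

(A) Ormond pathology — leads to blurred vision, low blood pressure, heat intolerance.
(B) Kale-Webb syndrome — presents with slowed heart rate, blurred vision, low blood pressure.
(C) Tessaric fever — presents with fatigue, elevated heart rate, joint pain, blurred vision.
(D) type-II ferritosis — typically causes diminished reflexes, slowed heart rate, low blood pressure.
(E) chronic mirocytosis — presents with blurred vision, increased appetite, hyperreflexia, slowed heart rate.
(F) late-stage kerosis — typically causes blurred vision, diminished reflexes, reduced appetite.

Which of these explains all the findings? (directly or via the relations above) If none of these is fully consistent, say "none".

For each candidate, compare predicted effects to what was observed:
(A) Ormond pathology — does not account for hyperreflexia, joint pain, slowed heart rate, fatigue
(B) Kale-Webb syndrome — hyperreflexia ✗; blurred vision ✓; joint pain ✗; slowed heart rate ✓; fatigue ✗
(C) Tessaric fever — hyperreflexia ✗; blurred vision ✓; joint pain ✓; slowed heart rate ✗; fatigue ✓
(D) type-II ferritosis — hyperreflexia ✗; blurred vision ✗; joint pain ✗; slowed heart rate ✓; fatigue ✗
(E) chronic mirocytosis — hyperreflexia ✓; blurred vision ✓; joint pain ✗; slowed heart rate ✓; fatigue ✗
(F) late-stage kerosis — hyperreflexia ✗; blurred vision ✓; joint pain ✗; slowed heart rate ✗; fatigue ✗
None of the listed candidates fits everything.

none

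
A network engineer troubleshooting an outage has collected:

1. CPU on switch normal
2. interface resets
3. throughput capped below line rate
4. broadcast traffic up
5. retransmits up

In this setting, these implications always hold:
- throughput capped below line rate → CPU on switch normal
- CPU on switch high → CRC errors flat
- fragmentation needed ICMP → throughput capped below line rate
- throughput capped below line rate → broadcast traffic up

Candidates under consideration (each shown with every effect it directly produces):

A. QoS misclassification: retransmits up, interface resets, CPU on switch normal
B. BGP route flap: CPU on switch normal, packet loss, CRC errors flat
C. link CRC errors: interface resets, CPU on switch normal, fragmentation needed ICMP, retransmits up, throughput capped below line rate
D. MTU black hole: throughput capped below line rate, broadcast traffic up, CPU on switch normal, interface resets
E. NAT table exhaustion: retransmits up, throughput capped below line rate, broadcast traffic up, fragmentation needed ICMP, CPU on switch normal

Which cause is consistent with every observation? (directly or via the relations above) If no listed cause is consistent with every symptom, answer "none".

Checking each candidate against the observations:
(A) QoS misclassification — does not account for throughput capped below line rate, broadcast traffic up
(B) BGP route flap — CPU on switch normal ✓; interface resets ✗; throughput capped below line rate ✗; broadcast traffic up ✗; retransmits up ✗
(C) link CRC errors — CPU on switch normal ✓; interface resets ✓; throughput capped below line rate ✓; broadcast traffic up ✓ (by throughput capped below line rate → broadcast traffic up); retransmits up ✓
(D) MTU black hole — CPU on switch normal ✓; interface resets ✓; throughput capped below line rate ✓; broadcast traffic up ✓; retransmits up ✗
(E) NAT table exhaustion — does not account for interface resets
Only (C) is consistent with every observation.

C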